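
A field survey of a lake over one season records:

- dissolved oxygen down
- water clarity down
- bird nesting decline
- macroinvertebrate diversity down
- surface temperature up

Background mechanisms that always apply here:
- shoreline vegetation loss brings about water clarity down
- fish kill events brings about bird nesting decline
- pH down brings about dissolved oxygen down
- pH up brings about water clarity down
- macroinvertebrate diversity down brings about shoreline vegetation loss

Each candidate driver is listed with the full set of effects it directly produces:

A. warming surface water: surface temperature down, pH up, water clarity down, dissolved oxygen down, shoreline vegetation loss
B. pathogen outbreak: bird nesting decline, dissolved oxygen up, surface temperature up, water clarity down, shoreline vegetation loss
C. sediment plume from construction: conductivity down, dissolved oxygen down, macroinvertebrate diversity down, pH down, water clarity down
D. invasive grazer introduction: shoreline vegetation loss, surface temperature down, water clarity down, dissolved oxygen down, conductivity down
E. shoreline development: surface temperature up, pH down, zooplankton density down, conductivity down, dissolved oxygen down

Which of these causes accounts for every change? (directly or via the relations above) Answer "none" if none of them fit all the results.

none

Testing each hypothesis:
(A) warming surface water — dissolved oxygen down +; water clarity down +; bird nesting decline -; macroinvertebrate diversity down -; surface temperature up -
(B) pathogen outbreak — dissolved oxygen down -; water clarity down +; bird nesting decline +; macroinvertebrate diversity down -; surface temperature up +
(C) sediment plume from construction — dissolved oxygen down +; water clarity down +; bird nesting decline -; macroinvertebrate diversity down +; surface temperature up -
(D) invasive grazer introduction — dissolved oxygen down +; water clarity down +; bird nesting decline -; macroinvertebrate diversity down -; surface temperature up -
(E) shoreline development — dissolved oxygen down +; water clarity down -; bird nesting decline -; macroinvertebrate diversity down -; surface temperature up +
Every candidate fails on at least one observation.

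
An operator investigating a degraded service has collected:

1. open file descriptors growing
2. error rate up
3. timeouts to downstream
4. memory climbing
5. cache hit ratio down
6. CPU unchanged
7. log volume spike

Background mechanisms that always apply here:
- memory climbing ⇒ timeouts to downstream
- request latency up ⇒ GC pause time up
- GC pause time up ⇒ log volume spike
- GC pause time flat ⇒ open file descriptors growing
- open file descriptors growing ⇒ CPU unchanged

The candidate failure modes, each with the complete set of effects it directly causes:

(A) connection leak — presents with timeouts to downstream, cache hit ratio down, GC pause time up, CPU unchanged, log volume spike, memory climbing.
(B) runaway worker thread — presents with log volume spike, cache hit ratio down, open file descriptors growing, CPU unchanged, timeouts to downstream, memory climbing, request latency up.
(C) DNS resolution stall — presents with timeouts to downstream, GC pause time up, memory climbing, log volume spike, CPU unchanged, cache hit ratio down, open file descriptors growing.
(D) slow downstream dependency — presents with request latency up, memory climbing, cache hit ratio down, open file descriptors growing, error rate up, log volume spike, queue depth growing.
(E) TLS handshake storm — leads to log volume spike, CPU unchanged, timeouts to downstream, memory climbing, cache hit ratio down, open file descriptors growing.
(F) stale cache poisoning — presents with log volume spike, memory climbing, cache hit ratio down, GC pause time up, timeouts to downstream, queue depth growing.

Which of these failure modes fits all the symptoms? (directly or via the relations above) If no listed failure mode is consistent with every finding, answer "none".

For each candidate, compare predicted effects to what was observed:
(A) connection leak — open file descriptors growing -; error rate up -; timeouts to downstream +; memory climbing +; cache hit ratio down +; CPU unchanged +; log volume spike +
(B) runaway worker thread — open file descriptors growing +; error rate up -; timeouts to downstream +; memory climbing +; cache hit ratio down +; CPU unchanged +; log volume spike +
(C) DNS resolution stall — does not account for error rate up
(D) slow downstream dependency — accounts for every observation (timeouts to downstream via memory climbing → timeouts to downstream)
(E) TLS handshake storm — does not account for error rate up
(F) stale cache poisoning — open file descriptors growing -; error rate up -; timeouts to downstream +; memory climbing +; cache hit ratio down +; CPU unchanged -; log volume spike +
(D) alone accounts for all the evidence.

D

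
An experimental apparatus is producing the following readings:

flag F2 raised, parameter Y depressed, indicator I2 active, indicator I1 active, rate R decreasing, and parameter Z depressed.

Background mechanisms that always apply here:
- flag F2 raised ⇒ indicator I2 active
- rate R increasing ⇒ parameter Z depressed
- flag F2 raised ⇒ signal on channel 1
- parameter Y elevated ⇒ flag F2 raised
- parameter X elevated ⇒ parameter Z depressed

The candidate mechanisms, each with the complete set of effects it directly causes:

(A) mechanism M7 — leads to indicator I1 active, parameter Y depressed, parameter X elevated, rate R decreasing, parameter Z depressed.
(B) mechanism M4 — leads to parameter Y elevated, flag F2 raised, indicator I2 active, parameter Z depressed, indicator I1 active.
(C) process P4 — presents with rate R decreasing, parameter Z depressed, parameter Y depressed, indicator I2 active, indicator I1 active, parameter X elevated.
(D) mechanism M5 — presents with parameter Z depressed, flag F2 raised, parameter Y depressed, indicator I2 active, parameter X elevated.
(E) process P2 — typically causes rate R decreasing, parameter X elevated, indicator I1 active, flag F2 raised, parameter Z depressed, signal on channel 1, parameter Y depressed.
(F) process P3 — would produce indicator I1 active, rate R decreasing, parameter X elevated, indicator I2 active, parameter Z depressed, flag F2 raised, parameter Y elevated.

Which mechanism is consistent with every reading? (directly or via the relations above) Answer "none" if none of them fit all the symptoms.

E

Checking each candidate against the observations:
(A) mechanism M7 — flag F2 raised -; parameter Y depressed +; indicator I2 active -; indicator I1 active +; rate R decreasing +; parameter Z depressed +
(B) mechanism M4 — fails on parameter Y depressed, rate R decreasing (predicts parameter Y elevated, not parameter Y depressed)
(C) process P4 — flag F2 raised -; parameter Y depressed +; indicator I2 active +; indicator I1 active +; rate R decreasing +; parameter Z depressed +
(D) mechanism M5 — does not account for indicator I1 active, rate R decreasing
(E) process P2 — accounts for every observation (indicator I2 active through flag F2 raised → indicator I2 active)
(F) process P3 — fails on parameter Y depressed (predicts parameter Y elevated, not parameter Y depressed)
(E) alone accounts for all the evidence.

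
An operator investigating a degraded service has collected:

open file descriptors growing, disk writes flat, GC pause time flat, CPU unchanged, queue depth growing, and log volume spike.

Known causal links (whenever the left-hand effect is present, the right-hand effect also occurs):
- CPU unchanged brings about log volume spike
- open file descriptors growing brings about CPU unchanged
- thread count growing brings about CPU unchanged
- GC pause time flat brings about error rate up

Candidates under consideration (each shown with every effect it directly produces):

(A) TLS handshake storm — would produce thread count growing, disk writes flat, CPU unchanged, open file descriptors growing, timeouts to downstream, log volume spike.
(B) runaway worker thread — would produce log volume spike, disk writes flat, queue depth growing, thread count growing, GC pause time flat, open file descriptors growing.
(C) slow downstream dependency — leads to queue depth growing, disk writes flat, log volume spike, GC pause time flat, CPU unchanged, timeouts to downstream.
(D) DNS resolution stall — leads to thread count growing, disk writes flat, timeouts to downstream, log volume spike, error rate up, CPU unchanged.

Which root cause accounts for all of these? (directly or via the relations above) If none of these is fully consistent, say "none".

B

Per-candidate check:
(A) TLS handshake storm — open file descriptors growing ✓; disk writes flat ✓; GC pause time flat ✗; CPU unchanged ✓; queue depth growing ✗; log volume spike ✓
(B) runaway worker thread — accounts for every observation (CPU unchanged through open file descriptors growing → CPU unchanged)
(C) slow downstream dependency — open file descriptors growing ✗; disk writes flat ✓; GC pause time flat ✓; CPU unchanged ✓; queue depth growing ✓; log volume spike ✓
(D) DNS resolution stall — does not account for open file descriptors growing, GC pause time flat, queue depth growing
(B) alone accounts for all the evidence.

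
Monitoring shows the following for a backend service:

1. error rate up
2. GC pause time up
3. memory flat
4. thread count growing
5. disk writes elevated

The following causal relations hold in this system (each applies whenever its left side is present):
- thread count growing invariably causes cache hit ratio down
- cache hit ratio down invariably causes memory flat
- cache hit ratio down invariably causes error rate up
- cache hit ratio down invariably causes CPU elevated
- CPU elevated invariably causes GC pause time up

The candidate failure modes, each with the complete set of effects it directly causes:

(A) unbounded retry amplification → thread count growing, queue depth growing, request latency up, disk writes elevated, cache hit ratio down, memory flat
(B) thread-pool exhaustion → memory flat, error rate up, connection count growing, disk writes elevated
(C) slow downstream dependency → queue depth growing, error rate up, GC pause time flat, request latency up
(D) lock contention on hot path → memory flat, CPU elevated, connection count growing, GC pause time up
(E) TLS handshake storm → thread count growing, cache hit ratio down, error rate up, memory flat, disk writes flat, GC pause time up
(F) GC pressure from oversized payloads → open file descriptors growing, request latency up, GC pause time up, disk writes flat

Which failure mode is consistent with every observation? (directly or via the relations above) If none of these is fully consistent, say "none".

A

Testing each hypothesis:
(A) unbounded retry amplification — accounts for every observation (error rate up via cache hit ratio down → error rate up)
(B) thread-pool exhaustion — does not account for GC pause time up, thread count growing
(C) slow downstream dependency — fails on GC pause time up, memory flat, thread count growing, disk writes elevated (predicts GC pause time flat, not GC pause time up)
(D) lock contention on hot path — error rate up NO; GC pause time up yes; memory flat yes; thread count growing NO; disk writes elevated NO
(E) TLS handshake storm — error rate up yes; GC pause time up yes; memory flat yes; thread count growing yes; disk writes elevated NO
(F) GC pressure from oversized payloads — error rate up NO; GC pause time up yes; memory flat NO; thread count growing NO; disk writes elevated NO
Only (A) is consistent with every observation.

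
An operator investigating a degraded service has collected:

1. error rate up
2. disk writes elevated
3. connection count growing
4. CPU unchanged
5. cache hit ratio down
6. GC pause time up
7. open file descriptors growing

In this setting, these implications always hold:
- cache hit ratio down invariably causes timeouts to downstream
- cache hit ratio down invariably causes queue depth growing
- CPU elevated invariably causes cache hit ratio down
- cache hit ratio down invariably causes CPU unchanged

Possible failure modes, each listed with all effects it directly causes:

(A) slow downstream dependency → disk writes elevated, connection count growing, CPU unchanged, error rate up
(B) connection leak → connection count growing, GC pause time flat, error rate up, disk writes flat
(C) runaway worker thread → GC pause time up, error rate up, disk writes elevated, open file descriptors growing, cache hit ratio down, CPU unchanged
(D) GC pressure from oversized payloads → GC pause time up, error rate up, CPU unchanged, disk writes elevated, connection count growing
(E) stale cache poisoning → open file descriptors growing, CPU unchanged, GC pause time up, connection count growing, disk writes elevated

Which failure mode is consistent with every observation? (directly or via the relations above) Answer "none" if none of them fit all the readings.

none

Testing each hypothesis:
(A) slow downstream dependency — does not account for cache hit ratio down, GC pause time up, open file descriptors growing
(B) connection leak — error rate up match; disk writes elevated miss; connection count growing match; CPU unchanged miss; cache hit ratio down miss; GC pause time up miss; open file descriptors growing miss
(C) runaway worker thread — error rate up match; disk writes elevated match; connection count growing miss; CPU unchanged match; cache hit ratio down match; GC pause time up match; open file descriptors growing match
(D) GC pressure from oversized payloads — error rate up match; disk writes elevated match; connection count growing match; CPU unchanged match; cache hit ratio down miss; GC pause time up match; open file descriptors growing miss
(E) stale cache poisoning — error rate up miss; disk writes elevated match; connection count growing match; CPU unchanged match; cache hit ratio down miss; GC pause time up match; open file descriptors growing match
Every candidate fails on at least one observation.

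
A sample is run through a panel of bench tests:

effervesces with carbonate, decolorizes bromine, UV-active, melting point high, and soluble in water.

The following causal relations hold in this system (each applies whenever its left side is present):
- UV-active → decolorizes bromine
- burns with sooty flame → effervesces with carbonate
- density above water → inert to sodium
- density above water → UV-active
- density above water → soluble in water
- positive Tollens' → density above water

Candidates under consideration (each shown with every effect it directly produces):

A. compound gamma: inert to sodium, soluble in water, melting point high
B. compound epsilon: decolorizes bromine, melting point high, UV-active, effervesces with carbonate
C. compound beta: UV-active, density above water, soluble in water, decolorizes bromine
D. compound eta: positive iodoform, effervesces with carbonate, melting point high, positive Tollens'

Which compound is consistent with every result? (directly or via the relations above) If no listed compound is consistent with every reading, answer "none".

D

Checking each candidate against the observations:
(A) compound gamma — does not account for effervesces with carbonate, decolorizes bromine, UV-active
(B) compound epsilon — does not account for soluble in water
(C) compound beta — does not account for effervesces with carbonate, melting point high
(D) compound eta — accounts for every observation (decolorizes bromine through positive Tollens' → density above water → UV-active → decolorizes bromine)
Only (D) is consistent with every observation.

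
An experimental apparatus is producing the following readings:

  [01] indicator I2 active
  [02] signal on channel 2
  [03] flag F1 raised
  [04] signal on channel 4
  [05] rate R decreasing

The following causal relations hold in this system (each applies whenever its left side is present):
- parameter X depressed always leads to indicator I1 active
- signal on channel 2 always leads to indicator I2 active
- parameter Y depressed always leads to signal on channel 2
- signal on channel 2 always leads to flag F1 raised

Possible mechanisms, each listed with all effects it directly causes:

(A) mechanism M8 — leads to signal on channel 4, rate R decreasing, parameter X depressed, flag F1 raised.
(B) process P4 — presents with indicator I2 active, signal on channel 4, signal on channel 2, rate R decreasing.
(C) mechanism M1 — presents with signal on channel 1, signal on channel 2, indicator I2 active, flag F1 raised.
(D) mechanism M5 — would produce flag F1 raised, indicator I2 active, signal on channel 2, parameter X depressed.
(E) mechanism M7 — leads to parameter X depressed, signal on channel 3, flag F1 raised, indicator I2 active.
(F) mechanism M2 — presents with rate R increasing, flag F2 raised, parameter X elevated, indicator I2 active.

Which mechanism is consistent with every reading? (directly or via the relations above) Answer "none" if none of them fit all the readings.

Per-candidate check:
(A) mechanism M8 — indicator I2 active miss; signal on channel 2 miss; flag F1 raised match; signal on channel 4 match; rate R decreasing match
(B) process P4 — indicator I2 active match; signal on channel 2 match; flag F1 raised match (via signal on channel 2 → flag F1 raised); signal on channel 4 match; rate R decreasing match
(C) mechanism M1 — indicator I2 active match; signal on channel 2 match; flag F1 raised match; signal on channel 4 miss; rate R decreasing miss
(D) mechanism M5 — indicator I2 active match; signal on channel 2 match; flag F1 raised match; signal on channel 4 miss; rate R decreasing miss
(E) mechanism M7 — indicator I2 active match; signal on channel 2 miss; flag F1 raised match; signal on channel 4 miss; rate R decreasing miss
(F) mechanism M2 — indicator I2 active match; signal on channel 2 miss; flag F1 raised miss; signal on channel 4 miss; rate R decreasing miss
(B) is the only candidate with no mismatches.

B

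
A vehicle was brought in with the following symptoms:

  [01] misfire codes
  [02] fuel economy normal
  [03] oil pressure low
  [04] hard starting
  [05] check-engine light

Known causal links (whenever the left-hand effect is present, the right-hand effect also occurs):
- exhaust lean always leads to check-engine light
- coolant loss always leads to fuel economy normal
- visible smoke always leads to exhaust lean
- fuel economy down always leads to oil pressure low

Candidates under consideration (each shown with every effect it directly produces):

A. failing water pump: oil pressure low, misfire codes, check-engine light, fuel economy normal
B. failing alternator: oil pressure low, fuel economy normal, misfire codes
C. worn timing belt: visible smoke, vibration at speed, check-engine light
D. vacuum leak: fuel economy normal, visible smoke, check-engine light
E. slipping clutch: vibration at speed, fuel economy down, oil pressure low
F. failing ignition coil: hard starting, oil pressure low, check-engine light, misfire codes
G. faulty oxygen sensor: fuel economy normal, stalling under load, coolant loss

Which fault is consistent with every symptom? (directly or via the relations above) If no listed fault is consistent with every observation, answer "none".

none

Per-candidate check:
(A) failing water pump — does not account for hard starting
(B) failing alternator — misfire codes ✓; fuel economy normal ✓; oil pressure low ✓; hard starting ✗; check-engine light ✗
(C) worn timing belt — does not account for misfire codes, fuel economy normal, oil pressure low, hard starting
(D) vacuum leak — misfire codes ✗; fuel economy normal ✓; oil pressure low ✗; hard starting ✗; check-engine light ✓
(E) slipping clutch — fails on misfire codes, fuel economy normal, hard starting, check-engine light (predicts fuel economy down, not fuel economy normal)
(F) failing ignition coil — misfire codes ✓; fuel economy normal ✗; oil pressure low ✓; hard starting ✓; check-engine light ✓
(G) faulty oxygen sensor — does not account for misfire codes, oil pressure low, hard starting, check-engine light
None of the listed candidates fits everything.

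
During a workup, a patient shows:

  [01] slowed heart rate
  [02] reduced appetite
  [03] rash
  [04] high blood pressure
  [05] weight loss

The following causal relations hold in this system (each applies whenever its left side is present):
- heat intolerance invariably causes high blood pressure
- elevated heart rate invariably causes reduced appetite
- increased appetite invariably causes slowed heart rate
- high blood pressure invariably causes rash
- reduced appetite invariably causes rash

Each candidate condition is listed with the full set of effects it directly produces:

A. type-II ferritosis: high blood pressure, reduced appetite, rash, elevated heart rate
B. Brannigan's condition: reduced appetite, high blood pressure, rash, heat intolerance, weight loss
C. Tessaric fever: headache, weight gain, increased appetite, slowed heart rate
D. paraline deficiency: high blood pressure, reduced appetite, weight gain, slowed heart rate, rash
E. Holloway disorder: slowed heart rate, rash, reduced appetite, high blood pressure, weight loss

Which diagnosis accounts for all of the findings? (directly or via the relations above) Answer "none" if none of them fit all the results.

Per-candidate check:
(A) type-II ferritosis — slowed heart rate ✗; reduced appetite ✓; rash ✓; high blood pressure ✓; weight loss ✗
(B) Brannigan's condition — does not account for slowed heart rate
(C) Tessaric fever — fails on reduced appetite, rash, high blood pressure, weight loss (predicts increased appetite, not reduced appetite; predicts weight gain, not weight loss)
(D) paraline deficiency — fails on weight loss (predicts weight gain, not weight loss)
(E) Holloway disorder — accounts for every observation
(E) is the only candidate with no mismatches.

E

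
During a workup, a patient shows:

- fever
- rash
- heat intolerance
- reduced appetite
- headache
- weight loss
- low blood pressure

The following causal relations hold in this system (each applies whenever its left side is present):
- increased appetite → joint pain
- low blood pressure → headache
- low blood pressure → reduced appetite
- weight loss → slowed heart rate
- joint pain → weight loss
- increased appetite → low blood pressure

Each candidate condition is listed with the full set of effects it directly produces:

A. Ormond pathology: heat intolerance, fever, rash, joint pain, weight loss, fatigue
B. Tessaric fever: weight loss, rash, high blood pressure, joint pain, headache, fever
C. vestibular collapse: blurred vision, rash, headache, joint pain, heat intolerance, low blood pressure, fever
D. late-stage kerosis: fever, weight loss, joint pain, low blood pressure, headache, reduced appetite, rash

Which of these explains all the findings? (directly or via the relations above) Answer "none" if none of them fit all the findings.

C

Testing each hypothesis:
(A) Ormond pathology — does not account for reduced appetite, headache, low blood pressure
(B) Tessaric fever — fails on heat intolerance, reduced appetite, low blood pressure (predicts high blood pressure, not low blood pressure)
(C) vestibular collapse — accounts for every observation (reduced appetite by low blood pressure → reduced appetite)
(D) late-stage kerosis — fever +; rash +; heat intolerance -; reduced appetite +; headache +; weight loss +; low blood pressure +
Only (C) is consistent with every observation.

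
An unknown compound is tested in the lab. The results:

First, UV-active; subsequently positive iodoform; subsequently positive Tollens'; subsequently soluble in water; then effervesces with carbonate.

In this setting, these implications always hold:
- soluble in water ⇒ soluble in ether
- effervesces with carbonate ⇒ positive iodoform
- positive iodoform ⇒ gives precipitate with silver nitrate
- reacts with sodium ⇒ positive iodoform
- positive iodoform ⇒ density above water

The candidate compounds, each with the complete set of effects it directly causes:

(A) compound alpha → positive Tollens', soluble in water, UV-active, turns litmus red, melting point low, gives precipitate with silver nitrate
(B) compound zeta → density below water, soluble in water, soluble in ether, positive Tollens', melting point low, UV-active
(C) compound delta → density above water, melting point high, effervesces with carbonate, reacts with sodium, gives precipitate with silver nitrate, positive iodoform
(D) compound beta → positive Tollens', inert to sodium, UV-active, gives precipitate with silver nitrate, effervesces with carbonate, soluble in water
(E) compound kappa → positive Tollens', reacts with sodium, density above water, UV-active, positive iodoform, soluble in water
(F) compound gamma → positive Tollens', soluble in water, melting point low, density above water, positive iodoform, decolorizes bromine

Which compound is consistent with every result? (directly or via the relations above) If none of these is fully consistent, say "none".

Checking each candidate against the observations:
(A) compound alpha — does not account for positive iodoform, effervesces with carbonate
(B) compound zeta — UV-active +; positive iodoform -; positive Tollens' +; soluble in water +; effervesces with carbonate -
(C) compound delta — does not account for UV-active, positive Tollens', soluble in water
(D) compound beta — UV-active +; positive iodoform + (through effervesces with carbonate → positive iodoform); positive Tollens' +; soluble in water +; effervesces with carbonate +
(E) compound kappa — does not account for effervesces with carbonate
(F) compound gamma — does not account for UV-active, effervesces with carbonate
Only (D) is consistent with every observation.

D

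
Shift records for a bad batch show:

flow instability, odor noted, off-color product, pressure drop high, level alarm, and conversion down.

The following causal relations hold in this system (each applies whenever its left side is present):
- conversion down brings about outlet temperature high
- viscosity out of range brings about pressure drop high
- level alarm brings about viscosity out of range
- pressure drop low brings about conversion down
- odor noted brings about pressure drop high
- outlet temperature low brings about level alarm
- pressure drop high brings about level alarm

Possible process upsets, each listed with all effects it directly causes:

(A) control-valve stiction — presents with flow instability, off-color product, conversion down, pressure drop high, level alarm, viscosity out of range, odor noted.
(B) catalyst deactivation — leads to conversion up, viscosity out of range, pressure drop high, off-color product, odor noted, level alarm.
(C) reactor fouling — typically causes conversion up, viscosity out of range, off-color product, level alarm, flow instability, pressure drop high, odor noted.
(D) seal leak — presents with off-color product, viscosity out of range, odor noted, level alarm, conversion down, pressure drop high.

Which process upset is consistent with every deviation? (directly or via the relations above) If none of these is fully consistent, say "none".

For each candidate, compare predicted effects to what was observed:
(A) control-valve stiction — accounts for every observation
(B) catalyst deactivation — flow instability ✗; odor noted ✓; off-color product ✓; pressure drop high ✓; level alarm ✓; conversion down ✗
(C) reactor fouling — flow instability ✓; odor noted ✓; off-color product ✓; pressure drop high ✓; level alarm ✓; conversion down ✗
(D) seal leak — flow instability ✗; odor noted ✓; off-color product ✓; pressure drop high ✓; level alarm ✓; conversion down ✓
Only (A) is consistent with every observation.

A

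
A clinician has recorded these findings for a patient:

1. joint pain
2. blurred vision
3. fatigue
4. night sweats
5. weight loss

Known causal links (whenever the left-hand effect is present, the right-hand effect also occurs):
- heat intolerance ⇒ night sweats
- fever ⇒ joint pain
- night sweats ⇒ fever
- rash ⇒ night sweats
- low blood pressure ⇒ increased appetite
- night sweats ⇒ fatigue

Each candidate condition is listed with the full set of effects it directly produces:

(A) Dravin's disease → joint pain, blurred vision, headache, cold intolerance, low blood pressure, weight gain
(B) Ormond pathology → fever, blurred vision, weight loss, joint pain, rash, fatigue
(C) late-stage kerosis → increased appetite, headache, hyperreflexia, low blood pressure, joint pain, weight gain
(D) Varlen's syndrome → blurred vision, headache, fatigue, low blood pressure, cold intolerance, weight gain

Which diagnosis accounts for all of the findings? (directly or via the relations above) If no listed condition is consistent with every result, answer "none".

B

Testing each hypothesis:
(A) Dravin's disease — joint pain match; blurred vision match; fatigue miss; night sweats miss; weight loss miss
(B) Ormond pathology — joint pain match; blurred vision match; fatigue match; night sweats match (via rash → night sweats); weight loss match
(C) late-stage kerosis — fails on blurred vision, fatigue, night sweats, weight loss (predicts weight gain, not weight loss)
(D) Varlen's syndrome — fails on joint pain, night sweats, weight loss (predicts weight gain, not weight loss)
(B) alone accounts for all the evidence.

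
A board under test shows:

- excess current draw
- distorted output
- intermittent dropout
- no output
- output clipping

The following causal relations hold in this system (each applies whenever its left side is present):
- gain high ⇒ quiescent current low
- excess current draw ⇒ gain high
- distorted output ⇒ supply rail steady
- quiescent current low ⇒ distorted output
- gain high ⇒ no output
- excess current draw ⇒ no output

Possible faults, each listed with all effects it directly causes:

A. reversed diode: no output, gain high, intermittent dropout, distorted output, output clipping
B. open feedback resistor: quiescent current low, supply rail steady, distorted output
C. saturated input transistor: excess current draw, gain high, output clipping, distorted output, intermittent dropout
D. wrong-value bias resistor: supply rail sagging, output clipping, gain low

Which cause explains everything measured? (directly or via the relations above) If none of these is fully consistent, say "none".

For each candidate, compare predicted effects to what was observed:
(A) reversed diode — excess current draw NO; distorted output yes; intermittent dropout yes; no output yes; output clipping yes
(B) open feedback resistor — excess current draw NO; distorted output yes; intermittent dropout NO; no output NO; output clipping NO
(C) saturated input transistor — accounts for every observation (no output by gain high → no output)
(D) wrong-value bias resistor — excess current draw NO; distorted output NO; intermittent dropout NO; no output NO; output clipping yes
(C) is the only candidate with no mismatches.

C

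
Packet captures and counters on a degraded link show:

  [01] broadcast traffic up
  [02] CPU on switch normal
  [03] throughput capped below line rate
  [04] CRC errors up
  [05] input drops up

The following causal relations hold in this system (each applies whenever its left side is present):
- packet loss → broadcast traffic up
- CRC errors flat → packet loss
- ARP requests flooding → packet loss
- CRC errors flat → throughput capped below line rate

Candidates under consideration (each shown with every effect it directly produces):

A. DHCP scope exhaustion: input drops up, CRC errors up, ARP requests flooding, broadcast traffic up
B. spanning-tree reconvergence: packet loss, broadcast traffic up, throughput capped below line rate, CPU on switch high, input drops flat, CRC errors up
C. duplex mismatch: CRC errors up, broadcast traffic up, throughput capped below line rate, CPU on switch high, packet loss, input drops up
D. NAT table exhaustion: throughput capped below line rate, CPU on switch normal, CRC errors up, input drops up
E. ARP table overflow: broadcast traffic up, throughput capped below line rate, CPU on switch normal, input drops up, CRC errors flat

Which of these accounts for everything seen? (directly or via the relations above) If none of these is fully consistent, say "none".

none

Testing each hypothesis:
(A) DHCP scope exhaustion — does not account for CPU on switch normal, throughput capped below line rate
(B) spanning-tree reconvergence — broadcast traffic up ✓; CPU on switch normal ✗; throughput capped below line rate ✓; CRC errors up ✓; input drops up ✗
(C) duplex mismatch — broadcast traffic up ✓; CPU on switch normal ✗; throughput capped below line rate ✓; CRC errors up ✓; input drops up ✓
(D) NAT table exhaustion — broadcast traffic up ✗; CPU on switch normal ✓; throughput capped below line rate ✓; CRC errors up ✓; input drops up ✓
(E) ARP table overflow — broadcast traffic up ✓; CPU on switch normal ✓; throughput capped below line rate ✓; CRC errors up ✗; input drops up ✓
Every candidate fails on at least one observation.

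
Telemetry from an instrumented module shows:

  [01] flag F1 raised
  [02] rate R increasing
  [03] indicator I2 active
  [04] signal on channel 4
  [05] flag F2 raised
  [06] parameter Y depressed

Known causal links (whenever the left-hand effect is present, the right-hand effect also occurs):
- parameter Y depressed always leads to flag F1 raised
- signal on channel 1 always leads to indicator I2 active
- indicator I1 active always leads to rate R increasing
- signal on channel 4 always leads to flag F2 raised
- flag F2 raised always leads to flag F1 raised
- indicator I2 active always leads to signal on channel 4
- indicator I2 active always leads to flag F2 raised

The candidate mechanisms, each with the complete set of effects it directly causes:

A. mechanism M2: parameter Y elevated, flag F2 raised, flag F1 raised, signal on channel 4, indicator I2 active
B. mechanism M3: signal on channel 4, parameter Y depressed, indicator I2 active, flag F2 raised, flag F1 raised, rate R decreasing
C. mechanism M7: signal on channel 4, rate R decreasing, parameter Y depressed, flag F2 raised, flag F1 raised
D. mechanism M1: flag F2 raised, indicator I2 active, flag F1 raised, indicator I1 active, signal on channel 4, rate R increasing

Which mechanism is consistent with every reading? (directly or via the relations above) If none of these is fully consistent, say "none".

Checking each candidate against the observations:
(A) mechanism M2 — flag F1 raised +; rate R increasing -; indicator I2 active +; signal on channel 4 +; flag F2 raised +; parameter Y depressed -
(B) mechanism M3 — flag F1 raised +; rate R increasing -; indicator I2 active +; signal on channel 4 +; flag F2 raised +; parameter Y depressed +
(C) mechanism M7 — fails on rate R increasing, indicator I2 active (predicts rate R decreasing, not rate R increasing)
(D) mechanism M1 — does not account for parameter Y depressed
No candidate is consistent with all observations.

none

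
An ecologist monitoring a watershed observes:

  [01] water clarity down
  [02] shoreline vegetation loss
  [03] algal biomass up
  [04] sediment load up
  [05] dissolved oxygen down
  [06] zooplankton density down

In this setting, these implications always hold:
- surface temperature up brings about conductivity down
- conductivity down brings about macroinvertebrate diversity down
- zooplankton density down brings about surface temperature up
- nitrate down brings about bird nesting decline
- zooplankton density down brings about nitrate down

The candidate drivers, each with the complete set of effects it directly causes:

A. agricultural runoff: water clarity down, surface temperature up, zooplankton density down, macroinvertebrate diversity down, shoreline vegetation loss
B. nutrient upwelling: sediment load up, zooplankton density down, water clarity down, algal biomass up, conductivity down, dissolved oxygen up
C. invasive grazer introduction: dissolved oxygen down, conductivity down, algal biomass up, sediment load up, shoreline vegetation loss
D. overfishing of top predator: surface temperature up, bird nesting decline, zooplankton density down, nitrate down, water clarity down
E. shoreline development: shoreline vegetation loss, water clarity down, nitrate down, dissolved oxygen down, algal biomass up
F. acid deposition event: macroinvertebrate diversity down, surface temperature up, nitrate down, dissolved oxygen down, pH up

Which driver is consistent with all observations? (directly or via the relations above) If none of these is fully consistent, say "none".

none

Checking each candidate against the observations:
(A) agricultural runoff — does not account for algal biomass up, sediment load up, dissolved oxygen down
(B) nutrient upwelling — water clarity down +; shoreline vegetation loss -; algal biomass up +; sediment load up +; dissolved oxygen down -; zooplankton density down +
(C) invasive grazer introduction — water clarity down -; shoreline vegetation loss +; algal biomass up +; sediment load up +; dissolved oxygen down +; zooplankton density down -
(D) overfishing of top predator — water clarity down +; shoreline vegetation loss -; algal biomass up -; sediment load up -; dissolved oxygen down -; zooplankton density down +
(E) shoreline development — water clarity down +; shoreline vegetation loss +; algal biomass up +; sediment load up -; dissolved oxygen down +; zooplankton density down -
(F) acid deposition event — water clarity down -; shoreline vegetation loss -; algal biomass up -; sediment load up -; dissolved oxygen down +; zooplankton density down -
No candidate is consistent with all observations.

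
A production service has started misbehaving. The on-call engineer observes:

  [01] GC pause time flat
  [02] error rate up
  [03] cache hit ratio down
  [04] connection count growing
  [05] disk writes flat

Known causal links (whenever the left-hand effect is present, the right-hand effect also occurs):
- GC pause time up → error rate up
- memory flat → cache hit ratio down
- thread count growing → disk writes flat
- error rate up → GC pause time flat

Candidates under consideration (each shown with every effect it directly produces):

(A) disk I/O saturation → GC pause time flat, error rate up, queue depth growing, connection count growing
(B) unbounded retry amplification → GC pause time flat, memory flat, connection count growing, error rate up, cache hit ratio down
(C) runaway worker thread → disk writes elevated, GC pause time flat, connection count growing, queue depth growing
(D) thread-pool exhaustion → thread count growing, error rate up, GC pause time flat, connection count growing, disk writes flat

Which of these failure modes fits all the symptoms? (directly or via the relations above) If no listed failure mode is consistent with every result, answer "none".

none

Testing each hypothesis:
(A) disk I/O saturation — GC pause time flat yes; error rate up yes; cache hit ratio down NO; connection count growing yes; disk writes flat NO
(B) unbounded retry amplification — does not account for disk writes flat
(C) runaway worker thread — fails on error rate up, cache hit ratio down, disk writes flat (predicts disk writes elevated, not disk writes flat)
(D) thread-pool exhaustion — GC pause time flat yes; error rate up yes; cache hit ratio down NO; connection count growing yes; disk writes flat yes
No candidate is consistent with all observations.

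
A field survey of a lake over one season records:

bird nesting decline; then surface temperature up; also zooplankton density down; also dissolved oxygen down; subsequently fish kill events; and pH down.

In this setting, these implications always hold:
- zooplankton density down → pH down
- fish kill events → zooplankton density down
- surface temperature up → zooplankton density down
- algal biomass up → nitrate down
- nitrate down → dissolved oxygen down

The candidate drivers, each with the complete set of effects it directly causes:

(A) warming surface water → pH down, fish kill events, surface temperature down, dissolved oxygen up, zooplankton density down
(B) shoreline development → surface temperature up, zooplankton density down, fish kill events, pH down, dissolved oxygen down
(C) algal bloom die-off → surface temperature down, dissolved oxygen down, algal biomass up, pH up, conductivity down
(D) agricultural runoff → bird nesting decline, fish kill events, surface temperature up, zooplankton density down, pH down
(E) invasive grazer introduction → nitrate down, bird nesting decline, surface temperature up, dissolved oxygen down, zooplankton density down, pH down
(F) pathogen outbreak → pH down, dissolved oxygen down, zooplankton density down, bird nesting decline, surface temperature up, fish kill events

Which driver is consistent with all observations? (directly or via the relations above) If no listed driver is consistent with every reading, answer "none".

F

Testing each hypothesis:
(A) warming surface water — fails on bird nesting decline, surface temperature up, dissolved oxygen down (predicts surface temperature down, not surface temperature up; predicts dissolved oxygen up, not dissolved oxygen down)
(B) shoreline development — bird nesting decline ✗; surface temperature up ✓; zooplankton density down ✓; dissolved oxygen down ✓; fish kill events ✓; pH down ✓
(C) algal bloom die-off — fails on bird nesting decline, surface temperature up, zooplankton density down, fish kill events, pH down (predicts surface temperature down, not surface temperature up; predicts pH up, not pH down)
(D) agricultural runoff — does not account for dissolved oxygen down
(E) invasive grazer introduction — bird nesting decline ✓; surface temperature up ✓; zooplankton density down ✓; dissolved oxygen down ✓; fish kill events ✗; pH down ✓
(F) pathogen outbreak — accounts for every observation
(F) is the only candidate with no mismatches.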